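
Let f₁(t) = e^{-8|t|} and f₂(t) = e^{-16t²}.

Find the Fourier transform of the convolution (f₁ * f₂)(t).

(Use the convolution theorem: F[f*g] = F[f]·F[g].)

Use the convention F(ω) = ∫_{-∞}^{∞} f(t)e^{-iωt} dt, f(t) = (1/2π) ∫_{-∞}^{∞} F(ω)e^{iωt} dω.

F[f₁*f₂](ω) = \frac{4 \sqrt{\pi} e^{- \frac{\omega^{2}}{64}}}{\omega^{2} + 64}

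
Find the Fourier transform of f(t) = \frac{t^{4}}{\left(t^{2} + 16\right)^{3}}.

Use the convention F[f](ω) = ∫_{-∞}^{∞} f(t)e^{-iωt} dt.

F(ω) = \frac{\pi \left(16 \omega^{2} - 20 \left|{\omega}\right| + 3\right) e^{- 4 \left|{\omega}\right|}}{32}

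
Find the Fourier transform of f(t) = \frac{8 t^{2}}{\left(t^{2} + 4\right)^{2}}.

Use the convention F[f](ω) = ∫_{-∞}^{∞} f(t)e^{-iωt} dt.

F(ω) = 2 \pi \left(1 - 2 \left|{\omega}\right|\right) e^{- 2 \left|{\omega}\right|}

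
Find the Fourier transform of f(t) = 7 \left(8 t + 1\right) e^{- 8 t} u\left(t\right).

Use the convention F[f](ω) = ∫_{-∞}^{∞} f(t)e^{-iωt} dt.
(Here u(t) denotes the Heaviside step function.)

F(ω) = \frac{7 \left(- i \omega - 16\right)}{\omega^{2} - 16 i \omega - 64}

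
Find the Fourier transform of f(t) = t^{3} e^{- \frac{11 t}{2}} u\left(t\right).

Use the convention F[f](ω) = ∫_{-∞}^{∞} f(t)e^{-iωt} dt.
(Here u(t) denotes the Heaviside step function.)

F(ω) = \frac{96}{\left(2 i \omega + 11\right)^{4}}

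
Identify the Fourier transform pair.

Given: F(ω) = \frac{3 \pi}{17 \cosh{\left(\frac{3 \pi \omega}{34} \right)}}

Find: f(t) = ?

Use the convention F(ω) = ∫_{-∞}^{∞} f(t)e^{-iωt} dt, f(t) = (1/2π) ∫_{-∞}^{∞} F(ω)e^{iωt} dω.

f(t) = \frac{1}{\cosh{\left(\frac{17 t}{3} \right)}}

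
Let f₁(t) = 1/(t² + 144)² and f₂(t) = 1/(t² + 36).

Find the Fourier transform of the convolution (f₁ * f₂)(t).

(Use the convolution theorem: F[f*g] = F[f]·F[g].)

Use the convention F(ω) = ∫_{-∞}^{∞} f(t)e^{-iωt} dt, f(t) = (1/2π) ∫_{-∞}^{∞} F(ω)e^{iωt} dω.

F[f₁*f₂](ω) = \frac{\pi^{2} \left(12 \left|{\omega}\right| + 1\right) e^{- 18 \left|{\omega}\right|}}{20736}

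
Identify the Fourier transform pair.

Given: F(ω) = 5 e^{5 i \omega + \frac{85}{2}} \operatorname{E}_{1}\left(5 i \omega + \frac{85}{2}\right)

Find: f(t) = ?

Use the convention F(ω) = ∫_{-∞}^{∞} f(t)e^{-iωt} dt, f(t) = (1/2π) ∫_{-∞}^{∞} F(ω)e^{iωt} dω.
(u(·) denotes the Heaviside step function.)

f(t) = \frac{5 e^{- \frac{17 t}{2}} u\left(t\right)}{t + 5}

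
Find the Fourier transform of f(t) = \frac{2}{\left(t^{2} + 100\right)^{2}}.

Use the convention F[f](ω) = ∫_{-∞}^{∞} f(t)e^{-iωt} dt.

F(ω) = \frac{\pi \left(10 \left|{\omega}\right| + 1\right) e^{- 10 \left|{\omega}\right|}}{1000}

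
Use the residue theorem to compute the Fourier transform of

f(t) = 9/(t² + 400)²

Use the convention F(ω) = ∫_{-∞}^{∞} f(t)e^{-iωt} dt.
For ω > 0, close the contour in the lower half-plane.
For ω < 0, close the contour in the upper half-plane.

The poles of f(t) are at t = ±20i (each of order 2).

Let g(z) = f(z)e^{-iωz}; for large |z| the factor e^{-iωz} decays in the lower half-plane when ω > 0 and in the upper half-plane when ω < 0.

Case ω > 0 (lower half-plane, clockwise contour ⇒ F(ω) = -2πi·ΣRes):
  Res_{z = - 20 i} g(z) = \frac{9 i \left(20 \omega + 1\right) e^{- 20 \omega}}{32000} (pole of order 2)
  F(ω) = -2πi·ΣRes = \frac{9 \pi \left(20 \omega + 1\right) e^{- 20 \omega}}{16000}

Case ω < 0 (upper half-plane, counterclockwise contour ⇒ F(ω) = +2πi·ΣRes):
  Res_{z = 20 i} g(z) = \frac{9 i \left(20 \omega - 1\right) e^{20 \omega}}{32000} (pole of order 2)
  F(ω) = 2πi·ΣRes = \frac{9 \pi \left(1 - 20 \omega\right) e^{20 \omega}}{16000}

Both cases combine into a single formula in |ω|:

F(ω) = \frac{9 \pi \left(20 \left|{\omega}\right| + 1\right) e^{- 20 \left|{\omega}\right|}}{16000}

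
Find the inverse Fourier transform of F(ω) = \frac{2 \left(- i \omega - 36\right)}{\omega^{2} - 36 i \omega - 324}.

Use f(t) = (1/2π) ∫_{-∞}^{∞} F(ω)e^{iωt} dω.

f(t) = 2 \left(18 t + 1\right) e^{- 18 t} u\left(t\right)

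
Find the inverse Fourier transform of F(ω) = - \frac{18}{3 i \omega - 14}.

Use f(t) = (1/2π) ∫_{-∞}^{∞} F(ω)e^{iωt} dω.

f(t) = 6 e^{\frac{14 t}{3}} u\left(- t\right)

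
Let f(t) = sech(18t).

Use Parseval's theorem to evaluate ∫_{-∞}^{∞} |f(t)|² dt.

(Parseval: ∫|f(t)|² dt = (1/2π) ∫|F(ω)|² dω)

∫|f(t)|² dt = \frac{1}{9}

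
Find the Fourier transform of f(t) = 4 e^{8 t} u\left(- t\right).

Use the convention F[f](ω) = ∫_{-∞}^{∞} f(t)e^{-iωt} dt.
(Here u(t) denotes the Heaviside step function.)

F(ω) = - \frac{4}{i \omega - 8}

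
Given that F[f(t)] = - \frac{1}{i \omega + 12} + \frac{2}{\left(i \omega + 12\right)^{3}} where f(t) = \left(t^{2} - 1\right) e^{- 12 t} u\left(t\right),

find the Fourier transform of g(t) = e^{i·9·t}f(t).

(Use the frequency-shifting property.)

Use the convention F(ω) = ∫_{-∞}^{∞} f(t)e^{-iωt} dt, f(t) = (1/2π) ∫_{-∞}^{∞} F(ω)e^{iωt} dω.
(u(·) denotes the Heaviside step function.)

F[g](ω) = \frac{2 i \left(\omega - 9\right) - \left(i \left(\omega - 9\right) + 12\right)^{3} + 24}{\left(i \left(\omega - 9\right) + 12\right)^{4}}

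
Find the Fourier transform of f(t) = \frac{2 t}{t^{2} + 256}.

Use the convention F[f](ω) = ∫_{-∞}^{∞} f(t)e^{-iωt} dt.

F(ω) = - 2 i \pi e^{- 16 \left|{\omega}\right|} \operatorname{sign}{\left(\omega \right)}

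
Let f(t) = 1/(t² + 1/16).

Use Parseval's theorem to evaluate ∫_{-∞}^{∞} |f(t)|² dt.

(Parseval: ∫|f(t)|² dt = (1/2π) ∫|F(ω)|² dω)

∫|f(t)|² dt = 32 \pi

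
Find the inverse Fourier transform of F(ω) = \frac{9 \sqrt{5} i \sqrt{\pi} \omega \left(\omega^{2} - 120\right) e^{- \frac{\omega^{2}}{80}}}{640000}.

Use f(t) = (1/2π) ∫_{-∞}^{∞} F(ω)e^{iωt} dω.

f(t) = 9 t^{3} e^{- 20 t^{2}}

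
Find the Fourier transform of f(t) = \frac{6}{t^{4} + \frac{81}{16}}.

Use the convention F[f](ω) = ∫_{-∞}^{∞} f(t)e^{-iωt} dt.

F(ω) = \frac{16 \pi e^{- \frac{3 \sqrt{2} \left|{\omega}\right|}{4}} \sin{\left(\frac{3 \sqrt{2} \left|{\omega}\right|}{4} + \frac{\pi}{4} \right)}}{9}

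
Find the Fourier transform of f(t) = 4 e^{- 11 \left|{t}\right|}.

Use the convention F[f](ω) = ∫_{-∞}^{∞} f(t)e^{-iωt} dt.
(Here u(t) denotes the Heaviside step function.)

F(ω) = \frac{88}{\omega^{2} + 121}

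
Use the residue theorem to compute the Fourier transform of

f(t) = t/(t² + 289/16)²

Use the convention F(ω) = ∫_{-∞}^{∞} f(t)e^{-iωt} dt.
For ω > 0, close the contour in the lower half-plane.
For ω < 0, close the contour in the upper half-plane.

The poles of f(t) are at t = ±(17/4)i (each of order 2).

Let g(z) = f(z)e^{-iωz}; for large |z| the factor e^{-iωz} decays in the lower half-plane when ω > 0 and in the upper half-plane when ω < 0.

Case ω > 0 (lower half-plane, clockwise contour ⇒ F(ω) = -2πi·ΣRes):
  Res_{z = - \frac{17 i}{4}} g(z) = \frac{\omega e^{- \frac{17 \omega}{4}}}{17} (pole of order 2)
  F(ω) = -2πi·ΣRes = - \frac{2 i \pi \omega e^{- \frac{17 \omega}{4}}}{17}

Case ω < 0 (upper half-plane, counterclockwise contour ⇒ F(ω) = +2πi·ΣRes):
  Res_{z = \frac{17 i}{4}} g(z) = - \frac{\omega e^{\frac{17 \omega}{4}}}{17} (pole of order 2)
  F(ω) = 2πi·ΣRes = - \frac{2 i \pi \omega e^{\frac{17 \omega}{4}}}{17}

Both cases combine into a single formula in |ω|:

F(ω) = - \frac{2 i \pi \omega e^{- \frac{17 \left|{\omega}\right|}{4}}}{17}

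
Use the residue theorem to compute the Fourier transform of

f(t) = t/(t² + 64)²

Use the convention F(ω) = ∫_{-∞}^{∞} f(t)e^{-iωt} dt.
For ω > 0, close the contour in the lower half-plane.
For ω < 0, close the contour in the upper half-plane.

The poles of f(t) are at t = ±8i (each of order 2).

Let g(z) = f(z)e^{-iωz}; for large |z| the factor e^{-iωz} decays in the lower half-plane when ω > 0 and in the upper half-plane when ω < 0.

Case ω > 0 (lower half-plane, clockwise contour ⇒ F(ω) = -2πi·ΣRes):
  Res_{z = - 8 i} g(z) = \frac{\omega e^{- 8 \omega}}{32} (pole of order 2)
  F(ω) = -2πi·ΣRes = - \frac{i \pi \omega e^{- 8 \omega}}{16}

Case ω < 0 (upper half-plane, counterclockwise contour ⇒ F(ω) = +2πi·ΣRes):
  Res_{z = 8 i} g(z) = - \frac{\omega e^{8 \omega}}{32} (pole of order 2)
  F(ω) = 2πi·ΣRes = - \frac{i \pi \omega e^{8 \omega}}{16}

Both cases combine into a single formula in |ω|:

F(ω) = - \frac{i \pi \omega e^{- 8 \left|{\omega}\right|}}{16}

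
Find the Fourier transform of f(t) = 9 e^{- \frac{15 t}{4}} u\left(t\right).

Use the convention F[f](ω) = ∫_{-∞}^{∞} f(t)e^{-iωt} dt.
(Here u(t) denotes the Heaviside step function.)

F(ω) = \frac{36}{4 i \omega + 15}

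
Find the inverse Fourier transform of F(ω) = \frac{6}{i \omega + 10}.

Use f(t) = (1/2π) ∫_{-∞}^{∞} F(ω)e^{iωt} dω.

f(t) = 6 e^{- 10 t} u\left(t\right)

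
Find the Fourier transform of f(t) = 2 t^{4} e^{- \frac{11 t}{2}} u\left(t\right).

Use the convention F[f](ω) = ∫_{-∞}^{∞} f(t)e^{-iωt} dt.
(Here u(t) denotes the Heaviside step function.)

F(ω) = \frac{1536}{\left(2 i \omega + 11\right)^{5}}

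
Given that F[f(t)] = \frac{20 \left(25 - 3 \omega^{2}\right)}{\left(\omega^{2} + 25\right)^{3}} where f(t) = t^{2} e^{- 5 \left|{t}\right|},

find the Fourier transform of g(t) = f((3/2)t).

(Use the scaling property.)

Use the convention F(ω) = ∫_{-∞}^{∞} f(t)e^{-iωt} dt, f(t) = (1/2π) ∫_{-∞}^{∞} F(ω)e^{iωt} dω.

F[g](ω) = \frac{3240 \left(75 - 4 \omega^{2}\right)}{\left(4 \omega^{2} + 225\right)^{3}}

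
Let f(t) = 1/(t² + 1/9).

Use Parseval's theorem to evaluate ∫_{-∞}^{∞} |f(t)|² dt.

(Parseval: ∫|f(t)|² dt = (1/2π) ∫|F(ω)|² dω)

∫|f(t)|² dt = \frac{27 \pi}{2}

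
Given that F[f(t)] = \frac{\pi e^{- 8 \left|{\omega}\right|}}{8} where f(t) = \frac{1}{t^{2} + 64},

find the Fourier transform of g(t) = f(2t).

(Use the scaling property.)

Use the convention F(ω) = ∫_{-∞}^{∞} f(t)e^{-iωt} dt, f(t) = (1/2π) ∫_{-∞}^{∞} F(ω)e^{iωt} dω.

F[g](ω) = \frac{\pi e^{- 4 \left|{\omega}\right|}}{16}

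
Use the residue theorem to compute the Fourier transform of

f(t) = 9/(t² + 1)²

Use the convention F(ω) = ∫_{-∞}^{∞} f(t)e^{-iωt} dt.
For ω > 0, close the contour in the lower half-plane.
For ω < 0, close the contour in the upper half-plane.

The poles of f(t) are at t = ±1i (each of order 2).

Let g(z) = f(z)e^{-iωz}; for large |z| the factor e^{-iωz} decays in the lower half-plane when ω > 0 and in the upper half-plane when ω < 0.

Case ω > 0 (lower half-plane, clockwise contour ⇒ F(ω) = -2πi·ΣRes):
  Res_{z = - i} g(z) = \frac{9 i \left(\omega + 1\right) e^{- \omega}}{4} (pole of order 2)
  F(ω) = -2πi·ΣRes = \frac{9 \pi \left(\omega + 1\right) e^{- \omega}}{2}

Case ω < 0 (upper half-plane, counterclockwise contour ⇒ F(ω) = +2πi·ΣRes):
  Res_{z = i} g(z) = \frac{9 i \left(\omega - 1\right) e^{\omega}}{4} (pole of order 2)
  F(ω) = 2πi·ΣRes = \frac{9 \pi \left(1 - \omega\right) e^{\omega}}{2}

Both cases combine into a single formula in |ω|:

F(ω) = \frac{9 \pi \left(\left|{\omega}\right| + 1\right) e^{- \left|{\omega}\right|}}{2}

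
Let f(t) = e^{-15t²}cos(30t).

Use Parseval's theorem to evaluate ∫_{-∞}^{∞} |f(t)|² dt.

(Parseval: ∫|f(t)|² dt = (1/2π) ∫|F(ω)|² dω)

∫|f(t)|² dt = \frac{\sqrt{30} \sqrt{\pi} \left(1 + e^{30}\right)}{60 e^{30}}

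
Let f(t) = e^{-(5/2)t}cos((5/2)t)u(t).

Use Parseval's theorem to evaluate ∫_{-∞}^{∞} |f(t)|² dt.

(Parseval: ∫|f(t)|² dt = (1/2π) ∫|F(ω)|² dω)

∫|f(t)|² dt = \frac{3}{20}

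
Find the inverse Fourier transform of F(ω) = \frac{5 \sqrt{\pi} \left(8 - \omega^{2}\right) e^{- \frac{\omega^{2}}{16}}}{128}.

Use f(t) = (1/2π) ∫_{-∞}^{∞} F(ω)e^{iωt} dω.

f(t) = 5 t^{2} e^{- 4 t^{2}}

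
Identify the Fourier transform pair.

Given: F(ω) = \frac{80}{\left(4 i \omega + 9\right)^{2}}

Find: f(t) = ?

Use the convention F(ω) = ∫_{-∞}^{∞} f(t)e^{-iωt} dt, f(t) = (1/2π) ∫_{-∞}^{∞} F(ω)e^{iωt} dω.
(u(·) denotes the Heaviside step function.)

f(t) = 5 t e^{- \frac{9 t}{4}} u\left(t\right)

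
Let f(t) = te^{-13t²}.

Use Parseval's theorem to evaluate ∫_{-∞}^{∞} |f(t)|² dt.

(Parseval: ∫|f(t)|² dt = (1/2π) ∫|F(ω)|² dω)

∫|f(t)|² dt = \frac{\sqrt{26} \sqrt{\pi}}{1352}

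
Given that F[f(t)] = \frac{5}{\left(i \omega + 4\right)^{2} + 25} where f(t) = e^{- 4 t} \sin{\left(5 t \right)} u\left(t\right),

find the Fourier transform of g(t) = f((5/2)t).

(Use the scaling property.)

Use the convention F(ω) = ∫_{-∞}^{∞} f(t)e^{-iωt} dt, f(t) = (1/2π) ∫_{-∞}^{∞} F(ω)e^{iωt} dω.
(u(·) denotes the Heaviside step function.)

F[g](ω) = \frac{50}{4 \left(i \omega + 10\right)^{2} + 625}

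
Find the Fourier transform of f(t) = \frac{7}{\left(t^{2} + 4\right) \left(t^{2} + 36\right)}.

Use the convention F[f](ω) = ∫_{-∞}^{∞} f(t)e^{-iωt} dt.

F(ω) = \frac{7 \pi \left(3 e^{4 \left|{\omega}\right|} - 1\right) e^{- 6 \left|{\omega}\right|}}{192}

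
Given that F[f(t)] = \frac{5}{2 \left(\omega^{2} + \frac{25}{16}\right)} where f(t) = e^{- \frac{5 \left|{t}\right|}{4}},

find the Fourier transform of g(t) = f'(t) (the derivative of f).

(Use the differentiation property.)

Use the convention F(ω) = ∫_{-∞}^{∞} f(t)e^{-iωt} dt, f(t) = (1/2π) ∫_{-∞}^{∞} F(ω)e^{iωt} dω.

F[g](ω) = \frac{40 i \omega}{16 \omega^{2} + 25}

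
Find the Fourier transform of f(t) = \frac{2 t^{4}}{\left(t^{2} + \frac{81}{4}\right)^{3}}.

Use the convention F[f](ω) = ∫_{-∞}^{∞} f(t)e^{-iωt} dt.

F(ω) = \frac{\pi \left(27 \omega^{2} - 30 \left|{\omega}\right| + 4\right) e^{- \frac{9 \left|{\omega}\right|}{2}}}{24}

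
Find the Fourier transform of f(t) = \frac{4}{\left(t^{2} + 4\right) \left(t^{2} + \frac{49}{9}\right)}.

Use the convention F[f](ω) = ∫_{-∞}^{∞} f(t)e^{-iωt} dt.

F(ω) = \frac{18 \pi e^{- 2 \left|{\omega}\right|}}{13} - \frac{108 \pi e^{- \frac{7 \left|{\omega}\right|}{3}}}{91}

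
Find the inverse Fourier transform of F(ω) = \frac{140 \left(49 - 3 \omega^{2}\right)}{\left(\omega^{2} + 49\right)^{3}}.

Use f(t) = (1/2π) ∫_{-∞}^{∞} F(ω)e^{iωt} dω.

f(t) = 5 t^{2} e^{- 7 \left|{t}\right|}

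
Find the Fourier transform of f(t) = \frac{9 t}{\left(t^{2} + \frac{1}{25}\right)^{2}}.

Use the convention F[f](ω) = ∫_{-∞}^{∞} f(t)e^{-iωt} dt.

F(ω) = - \frac{45 i \pi \omega e^{- \frac{\left|{\omega}\right|}{5}}}{2}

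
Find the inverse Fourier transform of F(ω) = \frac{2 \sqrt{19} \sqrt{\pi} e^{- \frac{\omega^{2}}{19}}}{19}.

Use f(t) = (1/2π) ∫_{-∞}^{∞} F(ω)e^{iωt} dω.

f(t) = e^{- \frac{19 t^{2}}{4}}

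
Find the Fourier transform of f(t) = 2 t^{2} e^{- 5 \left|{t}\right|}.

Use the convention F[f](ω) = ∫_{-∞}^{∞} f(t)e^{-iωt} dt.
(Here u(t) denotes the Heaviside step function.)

F(ω) = \frac{40 \left(25 - 3 \omega^{2}\right)}{\left(\omega^{2} + 25\right)^{3}}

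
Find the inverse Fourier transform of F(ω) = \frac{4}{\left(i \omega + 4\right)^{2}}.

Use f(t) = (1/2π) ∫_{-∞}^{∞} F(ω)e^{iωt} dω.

f(t) = 4 t e^{- 4 t} u\left(t\right)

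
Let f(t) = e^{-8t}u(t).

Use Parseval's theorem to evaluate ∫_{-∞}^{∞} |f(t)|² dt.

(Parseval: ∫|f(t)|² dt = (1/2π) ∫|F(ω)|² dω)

∫|f(t)|² dt = \frac{1}{16}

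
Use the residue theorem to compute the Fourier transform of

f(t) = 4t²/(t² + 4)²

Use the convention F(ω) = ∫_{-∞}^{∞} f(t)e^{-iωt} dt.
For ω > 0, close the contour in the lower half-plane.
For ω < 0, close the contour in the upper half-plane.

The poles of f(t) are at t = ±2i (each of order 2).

Let g(z) = f(z)e^{-iωz}; for large |z| the factor e^{-iωz} decays in the lower half-plane when ω > 0 and in the upper half-plane when ω < 0.

Case ω > 0 (lower half-plane, clockwise contour ⇒ F(ω) = -2πi·ΣRes):
  Res_{z = - 2 i} g(z) = i \left(\frac{1}{2} - \omega\right) e^{- 2 \omega} (pole of order 2)
  F(ω) = -2πi·ΣRes = \pi \left(1 - 2 \omega\right) e^{- 2 \omega}

Case ω < 0 (upper half-plane, counterclockwise contour ⇒ F(ω) = +2πi·ΣRes):
  Res_{z = 2 i} g(z) = i \left(- \omega - \frac{1}{2}\right) e^{2 \omega} (pole of order 2)
  F(ω) = 2πi·ΣRes = \pi \left(2 \omega + 1\right) e^{2 \omega}

Both cases combine into a single formula in |ω|:

F(ω) = \pi \left(1 - 2 \left|{\omega}\right|\right) e^{- 2 \left|{\omega}\right|}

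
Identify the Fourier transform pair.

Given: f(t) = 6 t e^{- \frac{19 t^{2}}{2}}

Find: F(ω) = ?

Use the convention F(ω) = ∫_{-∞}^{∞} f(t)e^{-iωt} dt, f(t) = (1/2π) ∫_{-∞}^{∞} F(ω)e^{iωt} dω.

F(ω) = - \frac{6 \sqrt{38} i \sqrt{\pi} \omega e^{- \frac{\omega^{2}}{38}}}{361}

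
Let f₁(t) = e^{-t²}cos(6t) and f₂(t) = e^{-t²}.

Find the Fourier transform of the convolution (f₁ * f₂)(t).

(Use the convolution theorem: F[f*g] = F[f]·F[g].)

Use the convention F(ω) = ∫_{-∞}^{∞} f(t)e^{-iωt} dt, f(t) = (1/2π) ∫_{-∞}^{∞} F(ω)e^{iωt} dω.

F[f₁*f₂](ω) = \frac{\pi \left(e^{6 \omega} + 1\right) e^{- \frac{\omega^{2}}{2} - 3 \omega - 9}}{2}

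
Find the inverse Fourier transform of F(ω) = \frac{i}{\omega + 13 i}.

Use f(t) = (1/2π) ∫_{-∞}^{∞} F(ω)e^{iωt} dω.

f(t) = e^{13 t} u\left(- t\right)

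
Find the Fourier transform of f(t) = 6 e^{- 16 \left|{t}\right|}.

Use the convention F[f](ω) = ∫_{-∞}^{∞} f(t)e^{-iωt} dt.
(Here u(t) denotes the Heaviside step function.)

F(ω) = \frac{192}{\omega^{2} + 256}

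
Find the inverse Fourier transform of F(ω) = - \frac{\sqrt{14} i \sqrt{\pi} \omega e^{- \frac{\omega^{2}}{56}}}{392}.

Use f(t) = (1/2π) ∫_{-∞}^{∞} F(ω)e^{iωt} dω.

f(t) = t e^{- 14 t^{2}}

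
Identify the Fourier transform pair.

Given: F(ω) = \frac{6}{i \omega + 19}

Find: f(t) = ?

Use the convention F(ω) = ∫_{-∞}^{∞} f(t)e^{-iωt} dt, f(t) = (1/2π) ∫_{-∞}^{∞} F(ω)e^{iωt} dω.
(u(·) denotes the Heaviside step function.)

f(t) = 6 e^{- 19 t} u\left(t\right)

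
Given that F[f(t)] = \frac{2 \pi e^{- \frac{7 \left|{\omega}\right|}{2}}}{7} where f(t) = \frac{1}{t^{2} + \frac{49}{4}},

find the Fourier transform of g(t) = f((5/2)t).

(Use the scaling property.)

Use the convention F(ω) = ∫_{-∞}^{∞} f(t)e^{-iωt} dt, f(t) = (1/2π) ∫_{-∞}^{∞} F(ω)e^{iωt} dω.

F[g](ω) = \frac{4 \pi e^{- \frac{7 \left|{\omega}\right|}{5}}}{35}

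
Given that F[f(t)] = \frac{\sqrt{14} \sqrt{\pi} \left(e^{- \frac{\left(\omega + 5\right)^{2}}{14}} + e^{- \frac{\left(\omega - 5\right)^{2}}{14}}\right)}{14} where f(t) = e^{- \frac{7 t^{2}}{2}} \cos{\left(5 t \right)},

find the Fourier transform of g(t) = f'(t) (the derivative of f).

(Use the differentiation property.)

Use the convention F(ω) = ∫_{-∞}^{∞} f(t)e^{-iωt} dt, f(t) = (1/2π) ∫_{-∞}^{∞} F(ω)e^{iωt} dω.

F[g](ω) = \frac{\sqrt{14} i \sqrt{\pi} \omega \left(e^{\frac{10 \omega}{7}} + 1\right) e^{- \frac{\omega^{2}}{14} - \frac{5 \omega}{7} - \frac{25}{14}}}{14}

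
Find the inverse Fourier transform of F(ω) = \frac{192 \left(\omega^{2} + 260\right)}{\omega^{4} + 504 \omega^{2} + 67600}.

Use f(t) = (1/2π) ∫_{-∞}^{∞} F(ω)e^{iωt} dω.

f(t) = 6 e^{- 16 \left|{t}\right|} \cos{\left(2 \left|{t}\right| \right)}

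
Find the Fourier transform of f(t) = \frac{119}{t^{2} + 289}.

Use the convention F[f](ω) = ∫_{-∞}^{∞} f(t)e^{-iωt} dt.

F(ω) = 7 \pi e^{- 17 \left|{\omega}\right|}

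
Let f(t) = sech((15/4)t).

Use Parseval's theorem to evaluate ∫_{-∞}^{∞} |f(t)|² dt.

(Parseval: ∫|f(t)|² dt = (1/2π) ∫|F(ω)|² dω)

∫|f(t)|² dt = \frac{8}{15}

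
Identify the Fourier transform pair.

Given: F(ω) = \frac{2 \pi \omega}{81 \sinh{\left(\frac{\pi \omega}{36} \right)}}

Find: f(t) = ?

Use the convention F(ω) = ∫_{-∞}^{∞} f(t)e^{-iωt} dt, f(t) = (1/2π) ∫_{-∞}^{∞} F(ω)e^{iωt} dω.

f(t) = \frac{8}{\cosh^{2}{\left(18 t \right)}}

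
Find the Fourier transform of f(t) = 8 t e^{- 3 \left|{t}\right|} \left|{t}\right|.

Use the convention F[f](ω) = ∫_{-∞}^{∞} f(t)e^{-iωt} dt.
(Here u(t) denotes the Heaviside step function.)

F(ω) = \frac{32 i \omega \left(\omega^{2} - 27\right)}{\left(\omega^{2} + 9\right)^{3}}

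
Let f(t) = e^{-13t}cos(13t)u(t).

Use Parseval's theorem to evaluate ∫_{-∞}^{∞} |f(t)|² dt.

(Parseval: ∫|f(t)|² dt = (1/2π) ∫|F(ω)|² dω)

∫|f(t)|² dt = \frac{3}{104}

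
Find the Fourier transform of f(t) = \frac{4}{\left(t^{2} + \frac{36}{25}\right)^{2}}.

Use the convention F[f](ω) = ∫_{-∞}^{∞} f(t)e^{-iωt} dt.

F(ω) = \frac{25 \pi \left(6 \left|{\omega}\right| + 5\right) e^{- \frac{6 \left|{\omega}\right|}{5}}}{108}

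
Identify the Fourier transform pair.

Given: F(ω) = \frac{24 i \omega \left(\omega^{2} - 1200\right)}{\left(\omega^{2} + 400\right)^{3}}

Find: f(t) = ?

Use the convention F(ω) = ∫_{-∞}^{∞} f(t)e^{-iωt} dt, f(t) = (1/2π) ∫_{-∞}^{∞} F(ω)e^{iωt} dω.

f(t) = 6 t e^{- 20 \left|{t}\right|} \left|{t}\right|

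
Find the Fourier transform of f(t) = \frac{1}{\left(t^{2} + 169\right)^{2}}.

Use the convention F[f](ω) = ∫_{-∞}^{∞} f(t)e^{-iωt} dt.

F(ω) = \frac{\pi \left(13 \left|{\omega}\right| + 1\right) e^{- 13 \left|{\omega}\right|}}{4394}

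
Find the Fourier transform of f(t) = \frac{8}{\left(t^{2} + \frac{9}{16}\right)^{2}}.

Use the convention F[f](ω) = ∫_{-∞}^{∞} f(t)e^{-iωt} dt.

F(ω) = \frac{64 \pi \left(3 \left|{\omega}\right| + 4\right) e^{- \frac{3 \left|{\omega}\right|}{4}}}{27}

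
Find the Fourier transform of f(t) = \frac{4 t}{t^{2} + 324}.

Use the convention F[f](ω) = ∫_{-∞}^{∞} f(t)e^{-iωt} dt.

F(ω) = - 4 i \pi e^{- 18 \left|{\omega}\right|} \operatorname{sign}{\left(\omega \right)}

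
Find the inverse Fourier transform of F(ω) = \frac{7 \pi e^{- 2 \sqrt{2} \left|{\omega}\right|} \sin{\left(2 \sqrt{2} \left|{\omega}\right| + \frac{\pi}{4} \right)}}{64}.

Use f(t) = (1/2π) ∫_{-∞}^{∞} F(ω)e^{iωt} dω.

f(t) = \frac{7}{t^{4} + 256}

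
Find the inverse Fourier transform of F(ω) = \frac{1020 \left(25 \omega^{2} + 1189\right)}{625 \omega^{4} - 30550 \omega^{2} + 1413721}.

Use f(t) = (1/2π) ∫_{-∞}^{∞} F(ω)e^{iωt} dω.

f(t) = 6 e^{- \frac{17 \left|{t}\right|}{5}} \cos{\left(6 \left|{t}\right| \right)}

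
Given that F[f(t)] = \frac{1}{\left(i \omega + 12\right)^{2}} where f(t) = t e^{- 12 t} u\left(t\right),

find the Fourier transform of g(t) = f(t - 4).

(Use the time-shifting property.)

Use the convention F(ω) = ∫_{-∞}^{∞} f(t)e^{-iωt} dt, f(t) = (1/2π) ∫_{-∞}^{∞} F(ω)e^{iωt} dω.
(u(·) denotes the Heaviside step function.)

F[g](ω) = \frac{e^{- 4 i \omega}}{\left(i \omega + 12\right)^{2}}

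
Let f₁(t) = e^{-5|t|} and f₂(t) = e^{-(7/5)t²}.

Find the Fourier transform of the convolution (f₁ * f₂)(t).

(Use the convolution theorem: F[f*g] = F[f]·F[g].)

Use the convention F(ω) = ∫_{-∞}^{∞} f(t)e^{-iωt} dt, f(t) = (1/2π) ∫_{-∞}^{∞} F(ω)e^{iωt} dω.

F[f₁*f₂](ω) = \frac{10 \sqrt{35} \sqrt{\pi} e^{- \frac{5 \omega^{2}}{28}}}{7 \left(\omega^{2} + 25\right)}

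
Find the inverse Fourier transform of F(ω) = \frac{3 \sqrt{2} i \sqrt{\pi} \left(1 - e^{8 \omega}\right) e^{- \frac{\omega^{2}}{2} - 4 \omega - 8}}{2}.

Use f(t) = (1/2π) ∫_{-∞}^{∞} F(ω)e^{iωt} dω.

f(t) = 3 e^{- \frac{t^{2}}{2}} \sin{\left(4 t \right)}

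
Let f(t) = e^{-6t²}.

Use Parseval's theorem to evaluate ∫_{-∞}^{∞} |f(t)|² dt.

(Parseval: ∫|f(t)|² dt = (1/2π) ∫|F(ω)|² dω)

∫|f(t)|² dt = \frac{\sqrt{3} \sqrt{\pi}}{6}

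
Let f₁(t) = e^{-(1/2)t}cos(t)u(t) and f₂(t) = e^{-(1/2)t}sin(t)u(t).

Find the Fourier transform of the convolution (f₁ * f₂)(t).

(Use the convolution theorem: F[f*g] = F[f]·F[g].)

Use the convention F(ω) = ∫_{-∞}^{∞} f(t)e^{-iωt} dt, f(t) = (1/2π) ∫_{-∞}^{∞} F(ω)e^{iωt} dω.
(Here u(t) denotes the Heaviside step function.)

F[f₁*f₂](ω) = \frac{8 \left(2 i \omega + 1\right)}{\left(\left(2 i \omega + 1\right)^{2} + 4\right)^{2}}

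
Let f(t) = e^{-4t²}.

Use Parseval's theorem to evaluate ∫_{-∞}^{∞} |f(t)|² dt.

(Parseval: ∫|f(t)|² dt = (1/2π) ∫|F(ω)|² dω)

∫|f(t)|² dt = \frac{\sqrt{2} \sqrt{\pi}}{4}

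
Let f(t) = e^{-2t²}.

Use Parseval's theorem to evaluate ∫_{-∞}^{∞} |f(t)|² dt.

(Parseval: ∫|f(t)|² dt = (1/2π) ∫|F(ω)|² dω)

∫|f(t)|² dt = \frac{\sqrt{\pi}}{2}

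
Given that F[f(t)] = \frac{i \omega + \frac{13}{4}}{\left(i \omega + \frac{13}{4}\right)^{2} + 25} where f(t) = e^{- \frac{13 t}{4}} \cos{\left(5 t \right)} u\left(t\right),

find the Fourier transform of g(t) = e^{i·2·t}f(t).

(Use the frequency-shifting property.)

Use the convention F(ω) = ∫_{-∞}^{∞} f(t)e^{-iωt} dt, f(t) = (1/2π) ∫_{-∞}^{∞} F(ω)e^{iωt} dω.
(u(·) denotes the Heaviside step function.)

F[g](ω) = \frac{4 \left(4 i \left(\omega - 2\right) + 13\right)}{\left(4 i \left(\omega - 2\right) + 13\right)^{2} + 400}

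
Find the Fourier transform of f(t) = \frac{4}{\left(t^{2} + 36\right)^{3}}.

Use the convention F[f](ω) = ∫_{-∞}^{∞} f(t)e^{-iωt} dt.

F(ω) = \frac{\pi \left(12 \omega^{2} + 6 \left|{\omega}\right| + 1\right) e^{- 6 \left|{\omega}\right|}}{5184}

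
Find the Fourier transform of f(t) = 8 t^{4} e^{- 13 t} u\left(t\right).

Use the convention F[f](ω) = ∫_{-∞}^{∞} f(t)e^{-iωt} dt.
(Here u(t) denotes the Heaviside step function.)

F(ω) = \frac{192}{\left(i \omega + 13\right)^{5}}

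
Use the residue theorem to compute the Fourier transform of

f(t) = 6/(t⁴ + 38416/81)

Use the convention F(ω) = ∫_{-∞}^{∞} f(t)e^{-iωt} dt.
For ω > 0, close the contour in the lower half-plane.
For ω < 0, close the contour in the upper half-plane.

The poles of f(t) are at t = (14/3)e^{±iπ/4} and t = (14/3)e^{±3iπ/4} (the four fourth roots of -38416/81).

Let g(z) = f(z)e^{-iωz}; for large |z| the factor e^{-iωz} decays in the lower half-plane when ω > 0 and in the upper half-plane when ω < 0.

Case ω > 0 (lower half-plane, clockwise contour ⇒ F(ω) = -2πi·ΣRes):
  Res_{z = - \frac{7 \sqrt{2}}{3} - \frac{7 \sqrt{2} i}{3}} g(z) = \frac{81 \sqrt{2} i \left(1 - i\right) e^{\frac{7 \sqrt{2} \omega \left(-1 + i\right)}{3}}}{10976}
  Res_{z = \frac{7 \sqrt{2}}{3} - \frac{7 \sqrt{2} i}{3}} g(z) = \frac{81 \sqrt{2} i \left(1 + i\right) e^{- \frac{7 \sqrt{2} \omega \left(1 + i\right)}{3}}}{10976}
  F(ω) = -2πi·ΣRes = \frac{81 \sqrt{2} \pi \left(1 - i\right) \left(e^{\frac{14 \sqrt{2} i \omega}{3}} + i\right) e^{- \frac{7 \sqrt{2} \omega \left(1 + i\right)}{3}}}{5488} = \frac{81 \pi e^{- \frac{7 \sqrt{2} \omega}{3}} \sin{\left(\frac{7 \sqrt{2} \omega}{3} + \frac{\pi}{4} \right)}}{1372}

Case ω < 0 (upper half-plane, counterclockwise contour ⇒ F(ω) = +2πi·ΣRes):
  Res_{z = \frac{7 \sqrt{2}}{3} + \frac{7 \sqrt{2} i}{3}} g(z) = \frac{81 \sqrt{2} i \left(-1 + i\right) e^{\frac{7 \sqrt{2} \omega \left(1 - i\right)}{3}}}{10976}
  Res_{z = - \frac{7 \sqrt{2}}{3} + \frac{7 \sqrt{2} i}{3}} g(z) = \frac{81 \sqrt{2} \left(1 - i\right) e^{\frac{7 \sqrt{2} \omega \left(1 + i\right)}{3}}}{10976}
  F(ω) = 2πi·ΣRes = - \frac{81 \sqrt{2} i \pi \left(i \left(1 - i\right) e^{\frac{7 \sqrt{2} \omega \left(1 - i\right)}{3}} - \left(1 - i\right) e^{\frac{7 \sqrt{2} \omega \left(1 + i\right)}{3}}\right)}{5488} = \frac{81 \pi e^{\frac{7 \sqrt{2} \omega}{3}} \cos{\left(\frac{7 \sqrt{2} \omega}{3} + \frac{\pi}{4} \right)}}{1372}

Both cases combine into a single formula in |ω|:

F(ω) = \frac{81 \pi e^{- \frac{7 \sqrt{2} \left|{\omega}\right|}{3}} \sin{\left(\frac{7 \sqrt{2} \left|{\omega}\right|}{3} + \frac{\pi}{4} \right)}}{1372}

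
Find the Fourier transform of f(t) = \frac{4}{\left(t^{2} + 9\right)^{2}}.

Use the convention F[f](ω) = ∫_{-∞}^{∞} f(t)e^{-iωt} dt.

F(ω) = \frac{2 \pi \left(3 \left|{\omega}\right| + 1\right) e^{- 3 \left|{\omega}\right|}}{27}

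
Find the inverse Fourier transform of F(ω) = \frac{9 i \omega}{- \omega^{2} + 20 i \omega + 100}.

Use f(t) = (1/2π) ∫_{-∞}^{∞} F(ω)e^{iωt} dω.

f(t) = 9 \left(1 - 10 t\right) e^{- 10 t} u\left(t\right)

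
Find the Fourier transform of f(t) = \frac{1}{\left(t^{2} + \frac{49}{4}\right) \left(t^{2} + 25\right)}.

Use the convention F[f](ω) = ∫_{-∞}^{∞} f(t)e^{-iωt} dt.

F(ω) = - \frac{4 \pi e^{- 5 \left|{\omega}\right|}}{255} + \frac{8 \pi e^{- \frac{7 \left|{\omega}\right|}{2}}}{357}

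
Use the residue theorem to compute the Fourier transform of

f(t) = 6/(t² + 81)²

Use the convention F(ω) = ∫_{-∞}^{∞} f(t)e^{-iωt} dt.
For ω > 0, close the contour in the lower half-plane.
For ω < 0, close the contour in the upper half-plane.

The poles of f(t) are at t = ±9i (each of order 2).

Let g(z) = f(z)e^{-iωz}; for large |z| the factor e^{-iωz} decays in the lower half-plane when ω > 0 and in the upper half-plane when ω < 0.

Case ω > 0 (lower half-plane, clockwise contour ⇒ F(ω) = -2πi·ΣRes):
  Res_{z = - 9 i} g(z) = \frac{i \left(9 \omega + 1\right) e^{- 9 \omega}}{486} (pole of order 2)
  F(ω) = -2πi·ΣRes = \frac{\pi \left(9 \omega + 1\right) e^{- 9 \omega}}{243}

Case ω < 0 (upper half-plane, counterclockwise contour ⇒ F(ω) = +2πi·ΣRes):
  Res_{z = 9 i} g(z) = \frac{i \left(9 \omega - 1\right) e^{9 \omega}}{486} (pole of order 2)
  F(ω) = 2πi·ΣRes = \frac{\pi \left(1 - 9 \omega\right) e^{9 \omega}}{243}

Both cases combine into a single formula in |ω|:

F(ω) = \frac{\pi \left(9 \left|{\omega}\right| + 1\right) e^{- 9 \left|{\omega}\right|}}{243}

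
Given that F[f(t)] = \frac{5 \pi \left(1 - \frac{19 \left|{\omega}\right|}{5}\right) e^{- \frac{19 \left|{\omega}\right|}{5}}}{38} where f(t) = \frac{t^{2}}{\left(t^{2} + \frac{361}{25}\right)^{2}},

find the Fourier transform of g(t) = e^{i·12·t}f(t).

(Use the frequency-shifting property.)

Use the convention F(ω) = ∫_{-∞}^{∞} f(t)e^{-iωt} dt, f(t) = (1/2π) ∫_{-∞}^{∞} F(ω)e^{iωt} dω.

F[g](ω) = \frac{\pi \left(5 - 19 \left|{\omega - 12}\right|\right) e^{- \frac{19 \left|{\omega - 12}\right|}{5}}}{38}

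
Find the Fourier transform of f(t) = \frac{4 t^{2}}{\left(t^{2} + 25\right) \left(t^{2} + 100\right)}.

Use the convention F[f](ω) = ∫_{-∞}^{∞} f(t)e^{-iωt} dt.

F(ω) = \frac{4 \pi \left(2 - e^{5 \left|{\omega}\right|}\right) e^{- 10 \left|{\omega}\right|}}{15}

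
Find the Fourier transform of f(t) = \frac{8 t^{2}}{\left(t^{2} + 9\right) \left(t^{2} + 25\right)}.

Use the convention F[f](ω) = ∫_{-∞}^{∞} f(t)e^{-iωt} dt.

F(ω) = \frac{\pi \left(5 - 3 e^{2 \left|{\omega}\right|}\right) e^{- 5 \left|{\omega}\right|}}{2}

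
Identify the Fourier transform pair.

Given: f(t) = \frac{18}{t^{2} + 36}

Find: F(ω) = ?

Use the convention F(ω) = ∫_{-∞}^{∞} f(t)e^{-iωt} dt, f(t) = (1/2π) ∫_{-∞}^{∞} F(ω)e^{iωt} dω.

F(ω) = 3 \pi e^{- 6 \left|{\omega}\right|}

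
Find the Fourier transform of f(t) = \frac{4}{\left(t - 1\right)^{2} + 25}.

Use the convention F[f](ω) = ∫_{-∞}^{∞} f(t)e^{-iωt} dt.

F(ω) = \frac{4 \pi e^{- i \omega - 5 \left|{\omega}\right|}}{5}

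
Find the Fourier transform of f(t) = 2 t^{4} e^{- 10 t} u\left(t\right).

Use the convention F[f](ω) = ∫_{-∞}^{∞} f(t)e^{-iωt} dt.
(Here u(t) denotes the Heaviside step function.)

F(ω) = \frac{48}{\left(i \omega + 10\right)^{5}}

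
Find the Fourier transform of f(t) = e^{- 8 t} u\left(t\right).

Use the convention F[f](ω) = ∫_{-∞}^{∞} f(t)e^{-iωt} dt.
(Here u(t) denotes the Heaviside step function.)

F(ω) = \frac{1}{i \omega + 8}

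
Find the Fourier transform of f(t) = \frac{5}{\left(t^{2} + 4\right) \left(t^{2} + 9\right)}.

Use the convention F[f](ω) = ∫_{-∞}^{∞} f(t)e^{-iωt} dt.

F(ω) = \frac{\pi \left(3 e^{\left|{\omega}\right|} - 2\right) e^{- 3 \left|{\omega}\right|}}{6}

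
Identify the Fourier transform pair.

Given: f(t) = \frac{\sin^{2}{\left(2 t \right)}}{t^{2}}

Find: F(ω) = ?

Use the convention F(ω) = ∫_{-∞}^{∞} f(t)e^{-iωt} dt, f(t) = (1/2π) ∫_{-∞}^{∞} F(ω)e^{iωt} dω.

F(ω) = \begin{cases} \frac{\pi \left(4 - \left|{\omega}\right|\right)}{2} & \text{for}\: \omega > -4 \wedge \omega < 4 \\0 & \text{otherwise} \end{cases}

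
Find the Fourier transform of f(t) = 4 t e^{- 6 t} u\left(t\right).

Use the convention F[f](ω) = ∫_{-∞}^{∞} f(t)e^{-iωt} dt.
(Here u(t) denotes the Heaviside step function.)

F(ω) = \frac{4}{\left(i \omega + 6\right)^{2}}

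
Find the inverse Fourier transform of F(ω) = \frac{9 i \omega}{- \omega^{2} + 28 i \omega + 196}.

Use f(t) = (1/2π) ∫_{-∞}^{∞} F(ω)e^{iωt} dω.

f(t) = 9 \left(1 - 14 t\right) e^{- 14 t} u\left(t\right)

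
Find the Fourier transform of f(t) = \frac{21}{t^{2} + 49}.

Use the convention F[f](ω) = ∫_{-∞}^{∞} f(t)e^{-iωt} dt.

F(ω) = 3 \pi e^{- 7 \left|{\omega}\right|}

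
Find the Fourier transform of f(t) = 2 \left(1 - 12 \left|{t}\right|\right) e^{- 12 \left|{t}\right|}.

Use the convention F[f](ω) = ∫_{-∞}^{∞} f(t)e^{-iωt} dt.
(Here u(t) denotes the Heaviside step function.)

F(ω) = \frac{96 \omega^{2}}{\left(\omega^{2} + 144\right)^{2}}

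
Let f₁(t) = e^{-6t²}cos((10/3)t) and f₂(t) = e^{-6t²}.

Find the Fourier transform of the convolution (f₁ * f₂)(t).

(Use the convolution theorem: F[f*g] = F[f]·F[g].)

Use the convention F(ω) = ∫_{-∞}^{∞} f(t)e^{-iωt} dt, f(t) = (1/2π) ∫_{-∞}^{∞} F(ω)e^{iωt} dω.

F[f₁*f₂](ω) = \frac{\pi \left(e^{\frac{5 \omega}{9}} + 1\right) e^{- \frac{\omega^{2}}{12} - \frac{5 \omega}{18} - \frac{25}{54}}}{12}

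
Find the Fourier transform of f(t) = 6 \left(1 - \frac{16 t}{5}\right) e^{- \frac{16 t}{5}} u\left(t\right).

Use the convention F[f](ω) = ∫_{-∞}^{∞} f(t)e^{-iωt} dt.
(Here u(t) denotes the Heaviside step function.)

F(ω) = \frac{150 i \omega}{- 25 \omega^{2} + 160 i \omega + 256}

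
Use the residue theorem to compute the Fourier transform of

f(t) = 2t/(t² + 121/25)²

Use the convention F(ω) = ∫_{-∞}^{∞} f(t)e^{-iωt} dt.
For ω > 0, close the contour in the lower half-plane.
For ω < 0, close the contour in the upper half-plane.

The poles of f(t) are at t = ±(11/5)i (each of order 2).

Let g(z) = f(z)e^{-iωz}; for large |z| the factor e^{-iωz} decays in the lower half-plane when ω > 0 and in the upper half-plane when ω < 0.

Case ω > 0 (lower half-plane, clockwise contour ⇒ F(ω) = -2πi·ΣRes):
  Res_{z = - \frac{11 i}{5}} g(z) = \frac{5 \omega e^{- \frac{11 \omega}{5}}}{22} (pole of order 2)
  F(ω) = -2πi·ΣRes = - \frac{5 i \pi \omega e^{- \frac{11 \omega}{5}}}{11}

Case ω < 0 (upper half-plane, counterclockwise contour ⇒ F(ω) = +2πi·ΣRes):
  Res_{z = \frac{11 i}{5}} g(z) = - \frac{5 \omega e^{\frac{11 \omega}{5}}}{22} (pole of order 2)
  F(ω) = 2πi·ΣRes = - \frac{5 i \pi \omega e^{\frac{11 \omega}{5}}}{11}

Both cases combine into a single formula in |ω|:

F(ω) = - \frac{5 i \pi \omega e^{- \frac{11 \left|{\omega}\right|}{5}}}{11}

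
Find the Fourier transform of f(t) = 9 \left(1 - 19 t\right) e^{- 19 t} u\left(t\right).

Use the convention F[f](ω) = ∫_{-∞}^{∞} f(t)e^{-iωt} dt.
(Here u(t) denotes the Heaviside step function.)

F(ω) = \frac{9 i \omega}{- \omega^{2} + 38 i \omega + 361}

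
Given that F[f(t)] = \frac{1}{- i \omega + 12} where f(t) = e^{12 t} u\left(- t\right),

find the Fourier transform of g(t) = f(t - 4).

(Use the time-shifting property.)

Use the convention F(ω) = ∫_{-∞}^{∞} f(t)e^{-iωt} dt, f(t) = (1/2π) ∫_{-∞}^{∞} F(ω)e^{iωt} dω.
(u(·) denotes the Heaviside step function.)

F[g](ω) = \frac{i e^{- 4 i \omega}}{\omega + 12 i}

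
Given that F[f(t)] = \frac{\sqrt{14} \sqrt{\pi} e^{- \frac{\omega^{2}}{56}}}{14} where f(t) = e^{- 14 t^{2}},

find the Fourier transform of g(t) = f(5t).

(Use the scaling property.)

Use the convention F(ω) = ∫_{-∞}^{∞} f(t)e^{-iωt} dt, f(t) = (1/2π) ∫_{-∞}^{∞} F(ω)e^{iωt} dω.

F[g](ω) = \frac{\sqrt{14} \sqrt{\pi} e^{- \frac{\omega^{2}}{1400}}}{70}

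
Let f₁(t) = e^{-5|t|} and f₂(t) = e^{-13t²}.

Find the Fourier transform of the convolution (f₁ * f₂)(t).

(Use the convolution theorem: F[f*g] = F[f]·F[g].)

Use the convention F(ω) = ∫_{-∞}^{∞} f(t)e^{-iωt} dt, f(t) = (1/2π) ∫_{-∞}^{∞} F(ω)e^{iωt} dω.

F[f₁*f₂](ω) = \frac{10 \sqrt{13} \sqrt{\pi} e^{- \frac{\omega^{2}}{52}}}{13 \left(\omega^{2} + 25\right)}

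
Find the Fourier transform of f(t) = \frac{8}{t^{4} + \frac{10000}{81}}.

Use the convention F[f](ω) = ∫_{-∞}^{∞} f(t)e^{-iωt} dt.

F(ω) = \frac{27 \pi e^{- \frac{5 \sqrt{2} \left|{\omega}\right|}{3}} \sin{\left(\frac{5 \sqrt{2} \left|{\omega}\right|}{3} + \frac{\pi}{4} \right)}}{125}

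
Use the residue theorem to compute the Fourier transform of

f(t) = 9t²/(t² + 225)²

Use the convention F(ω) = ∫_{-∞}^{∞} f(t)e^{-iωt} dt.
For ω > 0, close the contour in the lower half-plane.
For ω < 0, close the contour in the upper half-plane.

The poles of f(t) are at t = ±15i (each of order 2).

Let g(z) = f(z)e^{-iωz}; for large |z| the factor e^{-iωz} decays in the lower half-plane when ω > 0 and in the upper half-plane when ω < 0.

Case ω > 0 (lower half-plane, clockwise contour ⇒ F(ω) = -2πi·ΣRes):
  Res_{z = - 15 i} g(z) = \frac{3 i \left(1 - 15 \omega\right) e^{- 15 \omega}}{20} (pole of order 2)
  F(ω) = -2πi·ΣRes = \frac{3 \pi \left(1 - 15 \omega\right) e^{- 15 \omega}}{10}

Case ω < 0 (upper half-plane, counterclockwise contour ⇒ F(ω) = +2πi·ΣRes):
  Res_{z = 15 i} g(z) = \frac{3 i \left(- 15 \omega - 1\right) e^{15 \omega}}{20} (pole of order 2)
  F(ω) = 2πi·ΣRes = \frac{3 \pi \left(15 \omega + 1\right) e^{15 \omega}}{10}

Both cases combine into a single formula in |ω|:

F(ω) = \frac{3 \pi \left(1 - 15 \left|{\omega}\right|\right) e^{- 15 \left|{\omega}\right|}}{10}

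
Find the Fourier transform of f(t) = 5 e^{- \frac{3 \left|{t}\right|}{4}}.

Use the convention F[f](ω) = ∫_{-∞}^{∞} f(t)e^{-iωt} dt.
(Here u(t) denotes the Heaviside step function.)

F(ω) = \frac{120}{16 \omega^{2} + 9}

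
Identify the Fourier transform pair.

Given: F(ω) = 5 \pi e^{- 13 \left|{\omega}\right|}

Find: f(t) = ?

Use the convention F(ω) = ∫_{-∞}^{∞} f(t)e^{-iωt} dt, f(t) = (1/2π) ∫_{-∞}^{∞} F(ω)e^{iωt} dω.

f(t) = \frac{65}{t^{2} + 169}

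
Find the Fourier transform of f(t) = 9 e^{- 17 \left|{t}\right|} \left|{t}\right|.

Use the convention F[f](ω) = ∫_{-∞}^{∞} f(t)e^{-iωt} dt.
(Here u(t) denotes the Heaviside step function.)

F(ω) = \frac{18 \left(289 - \omega^{2}\right)}{\left(\omega^{2} + 289\right)^{2}}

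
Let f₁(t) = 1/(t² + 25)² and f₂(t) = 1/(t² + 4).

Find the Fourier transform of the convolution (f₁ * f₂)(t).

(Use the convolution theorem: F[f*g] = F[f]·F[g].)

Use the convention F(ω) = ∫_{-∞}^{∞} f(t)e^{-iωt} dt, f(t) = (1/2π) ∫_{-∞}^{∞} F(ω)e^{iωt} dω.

F[f₁*f₂](ω) = \frac{\pi^{2} \left(5 \left|{\omega}\right| + 1\right) e^{- 7 \left|{\omega}\right|}}{500}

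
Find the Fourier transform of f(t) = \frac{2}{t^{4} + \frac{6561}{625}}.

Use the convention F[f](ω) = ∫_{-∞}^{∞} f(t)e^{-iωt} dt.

F(ω) = \frac{250 \pi e^{- \frac{9 \sqrt{2} \left|{\omega}\right|}{10}} \sin{\left(\frac{9 \sqrt{2} \left|{\omega}\right|}{10} + \frac{\pi}{4} \right)}}{729}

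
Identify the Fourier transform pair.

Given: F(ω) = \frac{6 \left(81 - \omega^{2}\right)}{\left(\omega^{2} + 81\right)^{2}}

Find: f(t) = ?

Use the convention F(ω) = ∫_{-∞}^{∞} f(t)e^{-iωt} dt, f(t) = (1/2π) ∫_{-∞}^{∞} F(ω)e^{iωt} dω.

f(t) = 3 e^{- 9 \left|{t}\right|} \left|{t}\right|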